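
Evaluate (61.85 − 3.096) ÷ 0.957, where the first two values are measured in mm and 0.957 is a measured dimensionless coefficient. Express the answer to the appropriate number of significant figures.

61.85 mm − 3.096 mm = 58.754 mm; the difference is limited to 2 decimal places (4 s.f.).
Carrying full precision, 58.754 ÷ 0.957 = 61.3939393939… mm; 0.957 has 3 s.f., so the result keeps min(4, 3) = 3 s.f.
Rounded to 3 significant figures: 61.4 mm.

61.4 mm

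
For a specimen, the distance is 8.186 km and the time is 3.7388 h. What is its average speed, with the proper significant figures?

2.189 km/h

average speed = 8.186 km ÷ 3.7388 h = 2.18947255804… km/h.
8.186 has 4 significant figures; 3.7388 has 5.
Division/multiplication keeps the fewest: 4 significant figures.
Rounded: 2.189 km/h.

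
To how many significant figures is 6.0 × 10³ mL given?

6.0 × 10³: in scientific notation every digit of the coefficient is significant.

2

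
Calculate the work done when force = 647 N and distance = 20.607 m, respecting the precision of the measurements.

work done = 647 N × 20.607 m = 13332.729 J.
647 has 3 significant figures; 20.607 has 5.
Division/multiplication keeps the fewest: 3 significant figures.
Rounded: 1.33 × 10⁴ J.

1.33 × 10⁴ J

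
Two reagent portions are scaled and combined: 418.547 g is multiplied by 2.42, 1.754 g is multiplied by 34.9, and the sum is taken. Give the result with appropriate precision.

418.547 × 2.42 = 1012.88374 → 1.01 × 10^3 g (3 s.f., last digit at the 10^1 place).
1.754 × 34.9 = 61.2146 → 61.2 g (3 s.f., last digit at the 10^-1 place).
Sum: 1074.09834 g; keep the coarser place, 10^1.
Result: 1.07 × 10^3 g.

1.07 × 10^3 g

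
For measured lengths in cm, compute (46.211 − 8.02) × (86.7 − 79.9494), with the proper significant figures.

46.211 − 8.02 = 38.191, limited to 2 d.p. → 4 s.f.; 86.7 − 79.9494 = 6.7506, limited to 1 d.p. → 2 s.f.
Carrying full precision, 38.191 × 6.7506 = 257.8121646; keep min(4, 2) = 2 s.f.
Rounded to 2 significant figures: 2.6 × 10^2 cm².

2.6 × 10^2 cm²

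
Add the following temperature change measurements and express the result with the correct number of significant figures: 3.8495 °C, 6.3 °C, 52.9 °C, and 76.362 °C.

3.8495 °C + 6.3 °C + 52.9 °C + 76.362 °C = 139.4115 °C.
Addition/subtraction keeps the fewest decimal places: 3.8495 → 4 decimal places, 6.3 → 1 decimal place, 52.9 → 1 decimal place, 76.362 → 3 decimal places; limit is 1.
Rounded to 1 decimal place: 139.4 °C.

139.4 °C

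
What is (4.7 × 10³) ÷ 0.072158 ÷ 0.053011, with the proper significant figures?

1.2 × 10⁶

(4.7 × 10³) ÷ 0.072158 ÷ 0.053011 = 1228704.28748…
Multiplication/division keeps the fewest significant figures: 4.7 × 10³ → 2 s.f., 0.072158 → 5 s.f., 0.053011 → 5 s.f.; limit is 2.
Rounded to 2 significant figures: 1.2 × 10⁶.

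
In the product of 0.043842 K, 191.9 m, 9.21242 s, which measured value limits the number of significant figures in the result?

191.9 m

0.043842 K → 5 s.f.; 191.9 m → 4 s.f.; 9.21242 s → 6 s.f.
The fewest is 4 significant figures, from 191.9 m.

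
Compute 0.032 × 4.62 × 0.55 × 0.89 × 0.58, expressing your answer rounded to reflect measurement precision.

0.032 × 4.62 × 0.55 × 0.89 × 0.58 = 0.0419732544
Multiplication/division keeps the fewest significant figures: 0.032 → 2 s.f., 4.62 → 3 s.f., 0.55 → 2 s.f., 0.89 → 2 s.f., 0.58 → 2 s.f.; limit is 2.
Rounded to 2 significant figures: 0.042.

0.042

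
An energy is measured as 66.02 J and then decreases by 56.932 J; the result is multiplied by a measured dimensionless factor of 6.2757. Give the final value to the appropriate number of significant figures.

57.0 J

66.02 J − 56.932 J = 9.088 J; the difference is limited to 2 decimal places (3 s.f.).
Carrying full precision, 9.088 × 6.2757 = 57.0335616 J; 6.2757 has 5 s.f., so the result keeps min(3, 5) = 3 s.f.
Rounded to 3 significant figures: 57.0 J.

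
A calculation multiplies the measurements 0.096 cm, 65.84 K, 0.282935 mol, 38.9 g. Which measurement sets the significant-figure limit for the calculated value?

0.096 cm → 2 s.f.; 65.84 K → 4 s.f.; 0.282935 mol → 6 s.f.; 38.9 g → 3 s.f.
The fewest is 2 significant figures, from 0.096 cm.

0.096 cm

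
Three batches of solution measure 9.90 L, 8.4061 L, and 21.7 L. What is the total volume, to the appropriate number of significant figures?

40.0 L

9.90 L + 8.4061 L + 21.7 L = 40.0061 L.
Addition/subtraction keeps the fewest decimal places: 9.90 → 2 decimal places, 8.4061 → 4 decimal places, 21.7 → 1 decimal place; limit is 1.
Rounded to 1 decimal place: 40.0 L.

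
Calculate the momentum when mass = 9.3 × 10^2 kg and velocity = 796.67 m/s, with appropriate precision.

momentum = 9.3 × 10^2 kg × 796.67 m/s = 740903.1 kg·m/s.
9.3 × 10^2 has 2 significant figures; 796.67 has 5.
Division/multiplication keeps the fewest: 2 significant figures.
Rounded: 7.4 × 10^5 kg·m/s.

7.4 × 10^5 kg·m/s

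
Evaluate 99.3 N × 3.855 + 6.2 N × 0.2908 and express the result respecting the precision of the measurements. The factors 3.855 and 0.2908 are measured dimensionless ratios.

99.3 × 3.855 = 382.8015 → 383 N (3 s.f., last digit at the 10^0 place).
6.2 × 0.2908 = 1.80296 → 1.8 N (2 s.f., last digit at the 10^-1 place).
Sum: 384.60446 N; keep the coarser place, 10^0.
Result: 385 N.

385 N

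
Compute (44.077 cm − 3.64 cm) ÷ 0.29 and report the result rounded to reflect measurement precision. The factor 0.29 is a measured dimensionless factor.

44.077 cm − 3.64 cm = 40.437 cm; the difference is limited to 2 decimal places (4 s.f.).
Carrying full precision, 40.437 ÷ 0.29 = 139.437931034… cm; 0.29 has 2 s.f., so the result keeps min(4, 2) = 2 s.f.
Rounded to 2 significant figures: 1.4 × 10² cm.

1.4 × 10² cm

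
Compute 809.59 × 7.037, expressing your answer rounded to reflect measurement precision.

5697

809.59 × 7.037 = 5697.08483
Multiplication/division keeps the fewest significant figures: 809.59 → 5 s.f., 7.037 → 4 s.f.; limit is 4.
Rounded to 4 significant figures: 5697.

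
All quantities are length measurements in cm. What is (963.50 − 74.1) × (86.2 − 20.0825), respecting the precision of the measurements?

963.50 − 74.1 = 889.40, limited to 1 d.p. → 4 s.f.; 86.2 − 20.0825 = 66.1175, limited to 1 d.p. → 3 s.f.
Carrying full precision, 889.40 × 66.1175 = 58804.9045; keep min(4, 3) = 3 s.f.
Rounded to 3 significant figures: 5.88 × 10^4 cm².

5.88 × 10^4 cm²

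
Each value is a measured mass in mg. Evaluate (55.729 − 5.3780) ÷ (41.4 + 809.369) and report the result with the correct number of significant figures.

0.05918

55.729 − 5.3780 = 50.3510, limited to 3 d.p. → 5 s.f.; 41.4 + 809.369 = 850.769, limited to 1 d.p. → 4 s.f.
Carrying full precision, 50.3510 ÷ 850.769 = 0.0591829274456…; keep min(5, 4) = 4 s.f.
Rounded to 4 significant figures: 0.05918.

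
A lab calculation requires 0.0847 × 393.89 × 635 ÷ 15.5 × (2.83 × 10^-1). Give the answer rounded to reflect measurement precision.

0.0847 × 393.89 × 635 ÷ 15.5 × (2.83 × 10^-1) = 386.800323065…
Multiplication/division keeps the fewest significant figures: 0.0847 → 3 s.f., 393.89 → 5 s.f., 635 → 3 s.f., 15.5 → 3 s.f., 2.83 × 10^-1 → 3 s.f.; limit is 3.
Rounded to 3 significant figures: 387.

387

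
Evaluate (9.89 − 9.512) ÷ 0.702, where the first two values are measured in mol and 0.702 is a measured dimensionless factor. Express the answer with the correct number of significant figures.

9.89 mol − 9.512 mol = 0.378 mol; the difference is limited to 2 decimal places (2 s.f.).
Carrying full precision, 0.378 ÷ 0.702 = 0.538461538462… mol; 0.702 has 3 s.f., so the result keeps min(2, 3) = 2 s.f.
Rounded to 2 significant figures: 0.54 mol.

0.54 mol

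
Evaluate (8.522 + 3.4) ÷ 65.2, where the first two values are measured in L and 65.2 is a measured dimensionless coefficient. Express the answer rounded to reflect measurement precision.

0.183 L

8.522 L + 3.4 L = 11.922 L; the sum is limited to 1 decimal place (3 s.f.).
Carrying full precision, 11.922 ÷ 65.2 = 0.182852760736… L; 65.2 has 3 s.f., so the result keeps min(3, 3) = 3 s.f.
Rounded to 3 significant figures: 0.183 L.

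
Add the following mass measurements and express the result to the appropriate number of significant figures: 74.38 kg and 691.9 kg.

766.3 kg

74.38 kg + 691.9 kg = 766.28 kg.
Addition/subtraction keeps the fewest decimal places: 74.38 → 2 decimal places, 691.9 → 1 decimal place; limit is 1.
Rounded to 1 decimal place: 766.3 kg.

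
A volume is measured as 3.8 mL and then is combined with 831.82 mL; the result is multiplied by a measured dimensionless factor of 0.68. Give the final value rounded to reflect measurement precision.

5.7 × 10^2 mL

3.8 mL + 831.82 mL = 835.62 mL; the sum is limited to 1 decimal place (4 s.f.).
Carrying full precision, 835.62 × 0.68 = 568.2216 mL; 0.68 has 2 s.f., so the result keeps min(4, 2) = 2 s.f.
Rounded to 2 significant figures: 5.7 × 10^2 mL.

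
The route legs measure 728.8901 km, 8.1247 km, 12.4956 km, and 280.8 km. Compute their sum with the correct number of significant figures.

1030.3 km

728.8901 km + 8.1247 km + 12.4956 km + 280.8 km = 1030.3104 km.
Addition/subtraction keeps the fewest decimal places: 728.8901 → 4 decimal places, 8.1247 → 4 decimal places, 12.4956 → 4 decimal places, 280.8 → 1 decimal place; limit is 1.
Rounded to 1 decimal place: 1030.3 km.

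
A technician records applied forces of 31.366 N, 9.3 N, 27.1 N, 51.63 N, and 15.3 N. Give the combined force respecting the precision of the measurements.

31.366 N + 9.3 N + 27.1 N + 51.63 N + 15.3 N = 134.696 N.
Addition/subtraction keeps the fewest decimal places: 31.366 → 3 decimal places, 9.3 → 1 decimal place, 27.1 → 1 decimal place, 51.63 → 2 decimal places, 15.3 → 1 decimal place; limit is 1.
Rounded to 1 decimal place: 134.7 N.

134.7 N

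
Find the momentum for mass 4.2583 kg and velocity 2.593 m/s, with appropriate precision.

momentum = 4.2583 kg × 2.593 m/s = 11.0417719 kg·m/s.
4.2583 has 5 significant figures; 2.593 has 4.
Division/multiplication keeps the fewest: 4 significant figures.
Rounded: 11.04 kg·m/s.

11.04 kg·m/s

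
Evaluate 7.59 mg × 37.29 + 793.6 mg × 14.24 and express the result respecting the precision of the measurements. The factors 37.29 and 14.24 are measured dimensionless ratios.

1.158 × 10⁴ mg

7.59 × 37.29 = 283.0311 → 283 mg (3 s.f., last digit at the 10^0 place).
793.6 × 14.24 = 11300.864 → 1.130 × 10⁴ mg (4 s.f., last digit at the 10^1 place).
Sum: 11583.8951 mg; keep the coarser place, 10^1.
Result: 1.158 × 10⁴ mg.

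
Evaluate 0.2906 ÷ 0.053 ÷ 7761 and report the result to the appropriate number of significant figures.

7.1 × 10⁻⁴

0.2906 ÷ 0.053 ÷ 7761 = 0.000706483554687…
Multiplication/division keeps the fewest significant figures: 0.2906 → 4 s.f., 0.053 → 2 s.f., 7761 → 4 s.f.; limit is 2.
Rounded to 2 significant figures: 7.1 × 10⁻⁴.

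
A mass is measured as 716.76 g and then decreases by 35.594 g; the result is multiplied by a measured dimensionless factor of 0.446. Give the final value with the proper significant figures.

304 g

716.76 g − 35.594 g = 681.166 g; the difference is limited to 2 decimal places (5 s.f.).
Carrying full precision, 681.166 × 0.446 = 303.800036 g; 0.446 has 3 s.f., so the result keeps min(5, 3) = 3 s.f.
Rounded to 3 significant figures: 304 g.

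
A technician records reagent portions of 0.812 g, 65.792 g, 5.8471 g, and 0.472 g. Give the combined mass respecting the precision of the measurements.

0.812 g + 65.792 g + 5.8471 g + 0.472 g = 72.9231 g.
Addition/subtraction keeps the fewest decimal places: 0.812 → 3 decimal places, 65.792 → 3 decimal places, 5.8471 → 4 decimal places, 0.472 → 3 decimal places; limit is 3.
Rounded to 3 decimal places: 72.923 g.

72.923 g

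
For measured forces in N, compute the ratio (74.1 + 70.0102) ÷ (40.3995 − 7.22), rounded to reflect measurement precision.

74.1 + 70.0102 = 144.1102, limited to 1 d.p. → 4 s.f.; 40.3995 − 7.22 = 33.1795, limited to 2 d.p. → 4 s.f.
Carrying full precision, 144.1102 ÷ 33.1795 = 4.34335056285…; keep min(4, 4) = 4 s.f.
Rounded to 4 significant figures: 4.343.

4.343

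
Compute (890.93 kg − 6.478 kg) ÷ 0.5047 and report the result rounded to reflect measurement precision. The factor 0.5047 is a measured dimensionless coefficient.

1752 kg

890.93 kg − 6.478 kg = 884.452 kg; the difference is limited to 2 decimal places (5 s.f.).
Carrying full precision, 884.452 ÷ 0.5047 = 1752.43114722… kg; 0.5047 has 4 s.f., so the result keeps min(5, 4) = 4 s.f.
Rounded to 4 significant figures: 1752 kg.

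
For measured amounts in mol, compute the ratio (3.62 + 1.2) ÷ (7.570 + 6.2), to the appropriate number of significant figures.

0.35

3.62 + 1.2 = 4.82, limited to 1 d.p. → 2 s.f.; 7.570 + 6.2 = 13.770, limited to 1 d.p. → 3 s.f.
Carrying full precision, 4.82 ÷ 13.770 = 0.350036310821…; keep min(2, 3) = 2 s.f.
Rounded to 2 significant figures: 0.35.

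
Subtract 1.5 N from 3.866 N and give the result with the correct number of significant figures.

2.4 N

3.866 N − 1.5 N = 2.366 N.
Addition/subtraction keeps the fewest decimal places: 3.866 → 3 decimal places, 1.5 → 1 decimal place; limit is 1.
Rounded to 1 decimal place: 2.4 N.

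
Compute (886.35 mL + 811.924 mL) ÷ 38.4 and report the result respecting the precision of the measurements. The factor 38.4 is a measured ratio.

886.35 mL + 811.924 mL = 1698.274 mL; the sum is limited to 2 decimal places (6 s.f.).
Carrying full precision, 1698.274 ÷ 38.4 = 44.2258854167… mL; 38.4 has 3 s.f., so the result keeps min(6, 3) = 3 s.f.
Rounded to 3 significant figures: 44.2 mL.

44.2 mL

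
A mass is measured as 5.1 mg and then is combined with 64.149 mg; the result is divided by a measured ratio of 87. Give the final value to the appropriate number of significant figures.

5.1 mg + 64.149 mg = 69.249 mg; the sum is limited to 1 decimal place (3 s.f.).
Carrying full precision, 69.249 ÷ 87 = 0.795965517241… mg; 87 has 2 s.f., so the result keeps min(3, 2) = 2 s.f.
Rounded to 2 significant figures: 8.0 × 10^-1 mg.

8.0 × 10^-1 mg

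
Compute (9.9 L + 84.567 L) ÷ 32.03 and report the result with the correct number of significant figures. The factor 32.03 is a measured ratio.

9.9 L + 84.567 L = 94.467 L; the sum is limited to 1 decimal place (3 s.f.).
Carrying full precision, 94.467 ÷ 32.03 = 2.94932875429… L; 32.03 has 4 s.f., so the result keeps min(3, 4) = 3 s.f.
Rounded to 3 significant figures: 2.95 L.

2.95 L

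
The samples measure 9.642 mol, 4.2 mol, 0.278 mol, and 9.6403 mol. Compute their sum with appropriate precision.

23.8 mol

9.642 mol + 4.2 mol + 0.278 mol + 9.6403 mol = 23.7603 mol.
Addition/subtraction keeps the fewest decimal places: 9.642 → 3 decimal places, 4.2 → 1 decimal place, 0.278 → 3 decimal places, 9.6403 → 4 decimal places; limit is 1.
Rounded to 1 decimal place: 23.8 mol.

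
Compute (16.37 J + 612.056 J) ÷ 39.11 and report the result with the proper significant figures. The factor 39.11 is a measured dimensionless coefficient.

16.37 J + 612.056 J = 628.426 J; the sum is limited to 2 decimal places (5 s.f.).
Carrying full precision, 628.426 ÷ 39.11 = 16.0681667093… J; 39.11 has 4 s.f., so the result keeps min(5, 4) = 4 s.f.
Rounded to 4 significant figures: 16.07 J.

16.07 J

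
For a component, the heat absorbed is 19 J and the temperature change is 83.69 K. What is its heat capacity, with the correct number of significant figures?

heat capacity = 19 J ÷ 83.69 K = 0.227028318796… J/K.
19 has 2 significant figures; 83.69 has 4.
Division/multiplication keeps the fewest: 2 significant figures.
Rounded: 0.23 J/K.

0.23 J/K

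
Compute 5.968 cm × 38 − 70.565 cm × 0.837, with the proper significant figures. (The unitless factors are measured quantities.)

1.7 × 10² cm

5.968 × 38 = 226.784 → 2.3 × 10² cm (2 s.f., last digit at the 10^1 place).
70.565 × 0.837 = 59.062905 → 59.1 cm (3 s.f., last digit at the 10^-1 place).
Difference: 167.721095 cm; keep the coarser place, 10^1.
Result: 1.7 × 10² cm.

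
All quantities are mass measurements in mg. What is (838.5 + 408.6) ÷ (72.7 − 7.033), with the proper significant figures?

19.0

838.5 + 408.6 = 1247.1, limited to 1 d.p. → 5 s.f.; 72.7 − 7.033 = 65.667, limited to 1 d.p. → 3 s.f.
Carrying full precision, 1247.1 ÷ 65.667 = 18.991274156…; keep min(5, 3) = 3 s.f.
Rounded to 3 significant figures: 19.0.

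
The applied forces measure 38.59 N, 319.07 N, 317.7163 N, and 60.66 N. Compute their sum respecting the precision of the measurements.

38.59 N + 319.07 N + 317.7163 N + 60.66 N = 736.0363 N.
Addition/subtraction keeps the fewest decimal places: 38.59 → 2 decimal places, 319.07 → 2 decimal places, 317.7163 → 4 decimal places, 60.66 → 2 decimal places; limit is 2.
Rounded to 2 decimal places: 736.04 N.

736.04 N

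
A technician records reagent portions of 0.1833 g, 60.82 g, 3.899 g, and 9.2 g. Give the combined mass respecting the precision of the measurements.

0.1833 g + 60.82 g + 3.899 g + 9.2 g = 74.1023 g.
Addition/subtraction keeps the fewest decimal places: 0.1833 → 4 decimal places, 60.82 → 2 decimal places, 3.899 → 3 decimal places, 9.2 → 1 decimal place; limit is 1.
Rounded to 1 decimal place: 74.1 g.

74.1 g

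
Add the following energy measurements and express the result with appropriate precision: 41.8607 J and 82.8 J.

124.7 J

41.8607 J + 82.8 J = 124.6607 J.
Addition/subtraction keeps the fewest decimal places: 41.8607 → 4 decimal places, 82.8 → 1 decimal place; limit is 1.
Rounded to 1 decimal place: 124.7 J.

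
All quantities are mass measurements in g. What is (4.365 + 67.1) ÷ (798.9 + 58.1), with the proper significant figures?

4.365 + 67.1 = 71.465, limited to 1 d.p. → 3 s.f.; 798.9 + 58.1 = 857.0, limited to 1 d.p. → 4 s.f.
Carrying full precision, 71.465 ÷ 857.0 = 0.0833897316219…; keep min(3, 4) = 3 s.f.
Rounded to 3 significant figures: 0.0834.

0.0834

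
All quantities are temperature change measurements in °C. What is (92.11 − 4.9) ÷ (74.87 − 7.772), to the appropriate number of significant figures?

92.11 − 4.9 = 87.21, limited to 1 d.p. → 3 s.f.; 74.87 − 7.772 = 67.098, limited to 2 d.p. → 4 s.f.
Carrying full precision, 87.21 ÷ 67.098 = 1.29974067781…; keep min(3, 4) = 3 s.f.
Rounded to 3 significant figures: 1.30.

1.30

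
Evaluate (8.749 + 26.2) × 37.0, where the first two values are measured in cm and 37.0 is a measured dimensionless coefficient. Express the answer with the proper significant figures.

8.749 cm + 26.2 cm = 34.949 cm; the sum is limited to 1 decimal place (3 s.f.).
Carrying full precision, 34.949 × 37.0 = 1293.113 cm; 37.0 has 3 s.f., so the result keeps min(3, 3) = 3 s.f.
Rounded to 3 significant figures: 1.29 × 10³ cm.

1.29 × 10³ cm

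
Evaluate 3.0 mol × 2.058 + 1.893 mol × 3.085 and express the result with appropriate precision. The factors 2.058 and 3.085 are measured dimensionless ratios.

3.0 × 2.058 = 6.174 → 6.2 mol (2 s.f., last digit at the 10^-1 place).
1.893 × 3.085 = 5.839905 → 5.840 mol (4 s.f., last digit at the 10^-3 place).
Sum: 12.013905 mol; keep the coarser place, 10^-1.
Result: 12.0 mol.

12.0 mol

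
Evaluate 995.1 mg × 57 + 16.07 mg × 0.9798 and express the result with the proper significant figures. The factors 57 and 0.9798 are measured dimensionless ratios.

5.7 × 10^4 mg

995.1 × 57 = 56720.7 → 5.7 × 10^4 mg (2 s.f., last digit at the 10^3 place).
16.07 × 0.9798 = 15.745386 → 15.75 mg (4 s.f., last digit at the 10^-2 place).
Sum: 56736.445386 mg; keep the coarser place, 10^3.
Result: 5.7 × 10^4 mg.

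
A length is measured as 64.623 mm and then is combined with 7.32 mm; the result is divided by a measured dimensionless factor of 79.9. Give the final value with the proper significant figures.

0.900 mm

64.623 mm + 7.32 mm = 71.943 mm; the sum is limited to 2 decimal places (4 s.f.).
Carrying full precision, 71.943 ÷ 79.9 = 0.90041301627… mm; 79.9 has 3 s.f., so the result keeps min(4, 3) = 3 s.f.
Rounded to 3 significant figures: 0.900 mm.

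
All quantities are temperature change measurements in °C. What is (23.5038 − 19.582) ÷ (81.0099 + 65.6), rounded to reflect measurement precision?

0.02675

23.5038 − 19.582 = 3.9218, limited to 3 d.p. → 4 s.f.; 81.0099 + 65.6 = 146.6099, limited to 1 d.p. → 4 s.f.
Carrying full precision, 3.9218 ÷ 146.6099 = 0.0267498988813…; keep min(4, 4) = 4 s.f.
Rounded to 4 significant figures: 0.02675.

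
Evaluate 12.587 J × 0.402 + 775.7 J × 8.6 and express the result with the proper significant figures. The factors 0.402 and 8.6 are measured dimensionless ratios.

12.587 × 0.402 = 5.059974 → 5.06 J (3 s.f., last digit at the 10^-2 place).
775.7 × 8.6 = 6671.02 → 6.7 × 10^3 J (2 s.f., last digit at the 10^2 place).
Sum: 6676.079974 J; keep the coarser place, 10^2.
Result: 6.7 × 10^3 J.

6.7 × 10^3 J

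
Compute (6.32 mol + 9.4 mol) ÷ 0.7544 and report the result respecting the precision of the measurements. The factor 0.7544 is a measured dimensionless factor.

20.8 mol

6.32 mol + 9.4 mol = 15.72 mol; the sum is limited to 1 decimal place (3 s.f.).
Carrying full precision, 15.72 ÷ 0.7544 = 20.8377518558… mol; 0.7544 has 4 s.f., so the result keeps min(3, 4) = 3 s.f.
Rounded to 3 significant figures: 20.8 mol.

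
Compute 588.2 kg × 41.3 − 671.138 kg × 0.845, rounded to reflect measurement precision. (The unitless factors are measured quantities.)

2.37 × 10⁴ kg

588.2 × 41.3 = 24292.66 → 2.43 × 10⁴ kg (3 s.f., last digit at the 10^2 place).
671.138 × 0.845 = 567.11161 → 567 kg (3 s.f., last digit at the 10^0 place).
Difference: 23725.54839 kg; keep the coarser place, 10^2.
Result: 2.37 × 10⁴ kg.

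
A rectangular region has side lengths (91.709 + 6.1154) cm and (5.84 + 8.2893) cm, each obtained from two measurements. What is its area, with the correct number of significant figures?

1382 cm²

91.709 + 6.1154 = 97.8244, limited to 3 d.p. → 5 s.f.; 5.84 + 8.2893 = 14.1293, limited to 2 d.p. → 4 s.f.
Carrying full precision, 97.8244 × 14.1293 = 1382.19029492; keep min(5, 4) = 4 s.f.
Rounded to 4 significant figures: 1382 cm².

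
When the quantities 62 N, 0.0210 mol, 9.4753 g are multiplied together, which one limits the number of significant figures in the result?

62 N

62 N → 2 s.f.; 0.0210 mol → 3 s.f.; 9.4753 g → 5 s.f.
The fewest is 2 significant figures, from 62 N.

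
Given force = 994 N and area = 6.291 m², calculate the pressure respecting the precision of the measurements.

pressure = 994 N ÷ 6.291 m² = 158.003497059… Pa.
994 has 3 significant figures; 6.291 has 4.
Division/multiplication keeps the fewest: 3 significant figures.
Rounded: 158 Pa.

158 Pa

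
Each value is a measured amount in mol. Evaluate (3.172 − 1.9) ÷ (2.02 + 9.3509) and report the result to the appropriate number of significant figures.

0.11

3.172 − 1.9 = 1.272, limited to 1 d.p. → 2 s.f.; 2.02 + 9.3509 = 11.3709, limited to 2 d.p. → 4 s.f.
Carrying full precision, 1.272 ÷ 11.3709 = 0.111864496214…; keep min(2, 4) = 2 s.f.
Rounded to 2 significant figures: 0.11.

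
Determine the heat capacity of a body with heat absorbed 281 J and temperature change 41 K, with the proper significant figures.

6.9 J/K

heat capacity = 281 J ÷ 41 K = 6.85365853659… J/K.
281 has 3 significant figures; 41 has 2.
Division/multiplication keeps the fewest: 2 significant figures.
Rounded: 6.9 J/K.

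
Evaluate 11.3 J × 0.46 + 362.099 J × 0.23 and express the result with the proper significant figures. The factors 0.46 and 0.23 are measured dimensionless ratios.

11.3 × 0.46 = 5.198 → 5.2 J (2 s.f., last digit at the 10^-1 place).
362.099 × 0.23 = 83.28277 → 83 J (2 s.f., last digit at the 10^0 place).
Sum: 88.48077 J; keep the coarser place, 10^0.
Result: 88 J.

88 J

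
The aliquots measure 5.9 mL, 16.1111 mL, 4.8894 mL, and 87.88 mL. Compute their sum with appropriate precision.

5.9 mL + 16.1111 mL + 4.8894 mL + 87.88 mL = 114.7805 mL.
Addition/subtraction keeps the fewest decimal places: 5.9 → 1 decimal place, 16.1111 → 4 decimal places, 4.8894 → 4 decimal places, 87.88 → 2 decimal places; limit is 1.
Rounded to 1 decimal place: 114.8 mL.

114.8 mL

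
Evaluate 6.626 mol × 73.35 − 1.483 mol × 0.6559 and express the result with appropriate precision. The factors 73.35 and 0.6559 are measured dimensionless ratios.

485.0 mol

6.626 × 73.35 = 486.0171 → 486.0 mol (4 s.f., last digit at the 10^-1 place).
1.483 × 0.6559 = 0.9726997 → 9.727 × 10^-1 mol (4 s.f., last digit at the 10^-4 place).
Difference: 485.0444003 mol; keep the coarser place, 10^-1.
Result: 485.0 mol.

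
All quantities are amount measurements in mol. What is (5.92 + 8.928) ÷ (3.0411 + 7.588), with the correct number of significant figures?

5.92 + 8.928 = 14.848, limited to 2 d.p. → 4 s.f.; 3.0411 + 7.588 = 10.6291, limited to 3 d.p. → 5 s.f.
Carrying full precision, 14.848 ÷ 10.6291 = 1.39691977684…; keep min(4, 5) = 4 s.f.
Rounded to 4 significant figures: 1.397.

1.397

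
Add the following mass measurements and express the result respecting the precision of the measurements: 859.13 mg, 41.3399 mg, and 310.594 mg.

859.13 mg + 41.3399 mg + 310.594 mg = 1211.0639 mg.
Addition/subtraction keeps the fewest decimal places: 859.13 → 2 decimal places, 41.3399 → 4 decimal places, 310.594 → 3 decimal places; limit is 2.
Rounded to 2 decimal places: 1211.06 mg.

1211.06 mg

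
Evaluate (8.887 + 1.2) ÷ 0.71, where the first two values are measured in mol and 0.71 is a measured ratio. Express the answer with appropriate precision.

8.887 mol + 1.2 mol = 10.087 mol; the sum is limited to 1 decimal place (3 s.f.).
Carrying full precision, 10.087 ÷ 0.71 = 14.2070422535… mol; 0.71 has 2 s.f., so the result keeps min(3, 2) = 2 s.f.
Rounded to 2 significant figures: 14 mol.

14 mol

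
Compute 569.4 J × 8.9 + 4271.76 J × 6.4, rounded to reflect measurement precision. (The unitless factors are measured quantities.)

3.2 × 10^4 J

569.4 × 8.9 = 5067.66 → 5.1 × 10^3 J (2 s.f., last digit at the 10^2 place).
4271.76 × 6.4 = 27339.264 → 2.7 × 10^4 J (2 s.f., last digit at the 10^3 place).
Sum: 32406.924 J; keep the coarser place, 10^3.
Result: 3.2 × 10^4 J.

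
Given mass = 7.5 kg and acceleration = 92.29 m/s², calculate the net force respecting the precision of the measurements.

6.9 × 10^2 N

net force = 7.5 kg × 92.29 m/s² = 692.175 N.
7.5 has 2 significant figures; 92.29 has 4.
Division/multiplication keeps the fewest: 2 significant figures.
Rounded: 6.9 × 10^2 N.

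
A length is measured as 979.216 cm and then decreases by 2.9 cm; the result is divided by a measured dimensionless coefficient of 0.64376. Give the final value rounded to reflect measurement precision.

1517 cm

979.216 cm − 2.9 cm = 976.316 cm; the difference is limited to 1 decimal place (4 s.f.).
Carrying full precision, 976.316 ÷ 0.64376 = 1516.58382006… cm; 0.64376 has 5 s.f., so the result keeps min(4, 5) = 4 s.f.
Rounded to 4 significant figures: 1517 cm.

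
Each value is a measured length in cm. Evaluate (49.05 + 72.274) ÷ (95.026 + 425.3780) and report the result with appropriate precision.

0.23313

49.05 + 72.274 = 121.324, limited to 2 d.p. → 5 s.f.; 95.026 + 425.3780 = 520.4040, limited to 3 d.p. → 6 s.f.
Carrying full precision, 121.324 ÷ 520.4040 = 0.233134257231…; keep min(5, 6) = 5 s.f.
Rounded to 5 significant figures: 0.23313.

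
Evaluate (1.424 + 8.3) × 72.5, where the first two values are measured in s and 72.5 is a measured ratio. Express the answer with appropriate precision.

7.0 × 10^2 s

1.424 s + 8.3 s = 9.724 s; the sum is limited to 1 decimal place (2 s.f.).
Carrying full precision, 9.724 × 72.5 = 704.99 s; 72.5 has 3 s.f., so the result keeps min(2, 3) = 2 s.f.
Rounded to 2 significant figures: 7.0 × 10^2 s.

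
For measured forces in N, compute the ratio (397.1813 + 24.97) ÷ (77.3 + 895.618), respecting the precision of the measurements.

397.1813 + 24.97 = 422.1513, limited to 2 d.p. → 5 s.f.; 77.3 + 895.618 = 972.918, limited to 1 d.p. → 4 s.f.
Carrying full precision, 422.1513 ÷ 972.918 = 0.433902240477…; keep min(5, 4) = 4 s.f.
Rounded to 4 significant figures: 0.4339.

0.4339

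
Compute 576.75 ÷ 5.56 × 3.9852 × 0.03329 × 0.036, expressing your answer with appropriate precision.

0.50

576.75 ÷ 5.56 × 3.9852 × 0.03329 × 0.036 = 0.495426495684…
Multiplication/division keeps the fewest significant figures: 576.75 → 5 s.f., 5.56 → 3 s.f., 3.9852 → 5 s.f., 0.03329 → 4 s.f., 0.036 → 2 s.f.; limit is 2.
Rounded to 2 significant figures: 0.50.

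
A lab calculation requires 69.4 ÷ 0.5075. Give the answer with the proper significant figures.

69.4 ÷ 0.5075 = 136.748768473…
Multiplication/division keeps the fewest significant figures: 69.4 → 3 s.f., 0.5075 → 4 s.f.; limit is 3.
Rounded to 3 significant figures: 137.

137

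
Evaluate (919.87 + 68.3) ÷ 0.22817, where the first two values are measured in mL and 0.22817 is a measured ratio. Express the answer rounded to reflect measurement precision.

4331 mL

919.87 mL + 68.3 mL = 988.17 mL; the sum is limited to 1 decimal place (4 s.f.).
Carrying full precision, 988.17 ÷ 0.22817 = 4330.84980497… mL; 0.22817 has 5 s.f., so the result keeps min(4, 5) = 4 s.f.
Rounded to 4 significant figures: 4331 mL.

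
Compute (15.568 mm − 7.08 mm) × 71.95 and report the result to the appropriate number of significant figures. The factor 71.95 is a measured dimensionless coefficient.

611 mm

15.568 mm − 7.08 mm = 8.488 mm; the difference is limited to 2 decimal places (3 s.f.).
Carrying full precision, 8.488 × 71.95 = 610.7116 mm; 71.95 has 4 s.f., so the result keeps min(3, 4) = 3 s.f.
Rounded to 3 significant figures: 611 mm.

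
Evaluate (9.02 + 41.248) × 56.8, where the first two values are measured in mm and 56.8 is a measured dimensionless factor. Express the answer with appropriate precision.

9.02 mm + 41.248 mm = 50.268 mm; the sum is limited to 2 decimal places (4 s.f.).
Carrying full precision, 50.268 × 56.8 = 2855.2224 mm; 56.8 has 3 s.f., so the result keeps min(4, 3) = 3 s.f.
Rounded to 3 significant figures: 2.86 × 10³ mm.

2.86 × 10³ mm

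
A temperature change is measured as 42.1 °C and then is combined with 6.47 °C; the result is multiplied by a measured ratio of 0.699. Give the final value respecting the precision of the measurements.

42.1 °C + 6.47 °C = 48.57 °C; the sum is limited to 1 decimal place (3 s.f.).
Carrying full precision, 48.57 × 0.699 = 33.95043 °C; 0.699 has 3 s.f., so the result keeps min(3, 3) = 3 s.f.
Rounded to 3 significant figures: 34.0 °C.

34.0 °C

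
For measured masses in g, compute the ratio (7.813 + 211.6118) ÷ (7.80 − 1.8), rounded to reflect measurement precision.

7.813 + 211.6118 = 219.4248, limited to 3 d.p. → 6 s.f.; 7.80 − 1.8 = 6.00, limited to 1 d.p. → 2 s.f.
Carrying full precision, 219.4248 ÷ 6.00 = 36.5708; keep min(6, 2) = 2 s.f.
Rounded to 2 significant figures: 37.

37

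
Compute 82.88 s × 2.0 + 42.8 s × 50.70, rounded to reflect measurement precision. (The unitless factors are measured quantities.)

82.88 × 2.0 = 165.76 → 1.7 × 10² s (2 s.f., last digit at the 10^1 place).
42.8 × 50.70 = 2169.96 → 2.17 × 10³ s (3 s.f., last digit at the 10^1 place).
Sum: 2335.72 s; keep the coarser place, 10^1.
Result: 2.34 × 10³ s.

2.34 × 10³ s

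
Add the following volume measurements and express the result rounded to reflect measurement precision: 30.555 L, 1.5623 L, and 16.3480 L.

30.555 L + 1.5623 L + 16.3480 L = 48.4653 L.
Addition/subtraction keeps the fewest decimal places: 30.555 → 3 decimal places, 1.5623 → 4 decimal places, 16.3480 → 4 decimal places; limit is 3.
Rounded to 3 decimal places: 48.465 L.

48.465 L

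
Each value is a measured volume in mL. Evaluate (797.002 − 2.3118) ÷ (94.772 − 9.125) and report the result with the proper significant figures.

797.002 − 2.3118 = 794.6902, limited to 3 d.p. → 6 s.f.; 94.772 − 9.125 = 85.647, limited to 3 d.p. → 5 s.f.
Carrying full precision, 794.6902 ÷ 85.647 = 9.27866942216…; keep min(6, 5) = 5 s.f.
Rounded to 5 significant figures: 9.2787.

9.2787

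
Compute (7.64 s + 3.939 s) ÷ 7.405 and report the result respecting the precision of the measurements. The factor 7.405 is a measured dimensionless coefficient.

7.64 s + 3.939 s = 11.579 s; the sum is limited to 2 decimal places (4 s.f.).
Carrying full precision, 11.579 ÷ 7.405 = 1.56367319379… s; 7.405 has 4 s.f., so the result keeps min(4, 4) = 4 s.f.
Rounded to 4 significant figures: 1.564 s.

1.564 s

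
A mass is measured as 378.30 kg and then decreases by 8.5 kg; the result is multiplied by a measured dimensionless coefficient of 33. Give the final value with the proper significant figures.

1.2 × 10^4 kg

378.30 kg − 8.5 kg = 369.80 kg; the difference is limited to 1 decimal place (4 s.f.).
Carrying full precision, 369.80 × 33 = 12203.4 kg; 33 has 2 s.f., so the result keeps min(4, 2) = 2 s.f.
Rounded to 2 significant figures: 1.2 × 10^4 kg.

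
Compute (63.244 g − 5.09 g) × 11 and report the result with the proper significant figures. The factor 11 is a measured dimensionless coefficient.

63.244 g − 5.09 g = 58.154 g; the difference is limited to 2 decimal places (4 s.f.).
Carrying full precision, 58.154 × 11 = 639.694 g; 11 has 2 s.f., so the result keeps min(4, 2) = 2 s.f.
Rounded to 2 significant figures: 6.4 × 10² g.

6.4 × 10² g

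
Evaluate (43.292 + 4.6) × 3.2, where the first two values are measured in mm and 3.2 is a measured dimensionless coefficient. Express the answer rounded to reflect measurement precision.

1.5 × 10² mm

43.292 mm + 4.6 mm = 47.892 mm; the sum is limited to 1 decimal place (3 s.f.).
Carrying full precision, 47.892 × 3.2 = 153.2544 mm; 3.2 has 2 s.f., so the result keeps min(3, 2) = 2 s.f.
Rounded to 2 significant figures: 1.5 × 10² mm.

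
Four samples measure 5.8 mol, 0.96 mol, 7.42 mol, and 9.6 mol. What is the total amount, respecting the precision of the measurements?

5.8 mol + 0.96 mol + 7.42 mol + 9.6 mol = 23.78 mol.
Addition/subtraction keeps the fewest decimal places: 5.8 → 1 decimal place, 0.96 → 2 decimal places, 7.42 → 2 decimal places, 9.6 → 1 decimal place; limit is 1.
Rounded to 1 decimal place: 23.8 mol.

23.8 mol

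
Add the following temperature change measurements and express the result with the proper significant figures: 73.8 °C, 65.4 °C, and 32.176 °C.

73.8 °C + 65.4 °C + 32.176 °C = 171.376 °C.
Addition/subtraction keeps the fewest decimal places: 73.8 → 1 decimal place, 65.4 → 1 decimal place, 32.176 → 3 decimal places; limit is 1.
Rounded to 1 decimal place: 171.4 °C.

171.4 °C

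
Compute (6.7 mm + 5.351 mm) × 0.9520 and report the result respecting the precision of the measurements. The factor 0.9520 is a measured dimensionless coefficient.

11.5 mm

6.7 mm + 5.351 mm = 12.051 mm; the sum is limited to 1 decimal place (3 s.f.).
Carrying full precision, 12.051 × 0.9520 = 11.472552 mm; 0.9520 has 4 s.f., so the result keeps min(3, 4) = 3 s.f.
Rounded to 3 significant figures: 11.5 mm.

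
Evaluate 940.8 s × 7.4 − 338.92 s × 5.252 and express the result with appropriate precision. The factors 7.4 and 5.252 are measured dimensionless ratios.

5.2 × 10^3 s

940.8 × 7.4 = 6961.92 → 7.0 × 10^3 s (2 s.f., last digit at the 10^2 place).
338.92 × 5.252 = 1780.00784 → 1.780 × 10^3 s (4 s.f., last digit at the 10^0 place).
Difference: 5181.91216 s; keep the coarser place, 10^2.
Result: 5.2 × 10^3 s.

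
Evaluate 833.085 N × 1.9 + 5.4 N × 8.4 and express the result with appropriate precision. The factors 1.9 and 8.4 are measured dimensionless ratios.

833.085 × 1.9 = 1582.8615 → 1.6 × 10³ N (2 s.f., last digit at the 10^2 place).
5.4 × 8.4 = 45.36 → 45 N (2 s.f., last digit at the 10^0 place).
Sum: 1628.2215 N; keep the coarser place, 10^2.
Result: 1.6 × 10³ N.

1.6 × 10³ N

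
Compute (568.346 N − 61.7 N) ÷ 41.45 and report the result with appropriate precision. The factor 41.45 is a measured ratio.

568.346 N − 61.7 N = 506.646 N; the difference is limited to 1 decimal place (4 s.f.).
Carrying full precision, 506.646 ÷ 41.45 = 12.2230639324… N; 41.45 has 4 s.f., so the result keeps min(4, 4) = 4 s.f.
Rounded to 4 significant figures: 12.22 N.

12.22 N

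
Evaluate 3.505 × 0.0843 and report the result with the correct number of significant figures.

3.505 × 0.0843 = 0.2954715
Multiplication/division keeps the fewest significant figures: 3.505 → 4 s.f., 0.0843 → 3 s.f.; limit is 3.
Rounded to 3 significant figures: 0.295.

0.295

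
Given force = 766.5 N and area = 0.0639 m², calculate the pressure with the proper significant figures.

pressure = 766.5 N ÷ 0.0639 m² = 11995.3051643… Pa.
766.5 has 4 significant figures; 0.0639 has 3.
Division/multiplication keeps the fewest: 3 significant figures.
Rounded: 1.20 × 10⁴ Pa.

1.20 × 10⁴ Pa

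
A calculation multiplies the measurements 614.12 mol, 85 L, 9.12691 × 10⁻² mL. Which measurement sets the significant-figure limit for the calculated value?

614.12 mol → 5 s.f.; 85 L → 2 s.f.; 9.12691 × 10⁻² mL → 6 s.f.
The fewest is 2 significant figures, from 85 L.

85 L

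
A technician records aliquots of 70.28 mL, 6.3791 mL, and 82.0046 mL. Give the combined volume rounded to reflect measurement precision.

158.66 mL

70.28 mL + 6.3791 mL + 82.0046 mL = 158.6637 mL.
Addition/subtraction keeps the fewest decimal places: 70.28 → 2 decimal places, 6.3791 → 4 decimal places, 82.0046 → 4 decimal places; limit is 2.
Rounded to 2 decimal places: 158.66 mL.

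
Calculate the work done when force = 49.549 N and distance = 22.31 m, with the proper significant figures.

1105 J

work done = 49.549 N × 22.31 m = 1105.43819 J.
49.549 has 5 significant figures; 22.31 has 4.
Division/multiplication keeps the fewest: 4 significant figures.
Rounded: 1105 J.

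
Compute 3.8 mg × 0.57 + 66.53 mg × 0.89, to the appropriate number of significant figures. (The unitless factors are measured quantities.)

61 mg

3.8 × 0.57 = 2.166 → 2.2 mg (2 s.f., last digit at the 10^-1 place).
66.53 × 0.89 = 59.2117 → 59 mg (2 s.f., last digit at the 10^0 place).
Sum: 61.3777 mg; keep the coarser place, 10^0.
Result: 61 mg.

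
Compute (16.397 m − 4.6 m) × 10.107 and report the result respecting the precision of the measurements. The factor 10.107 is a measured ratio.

119 m

16.397 m − 4.6 m = 11.797 m; the difference is limited to 1 decimal place (3 s.f.).
Carrying full precision, 11.797 × 10.107 = 119.232279 m; 10.107 has 5 s.f., so the result keeps min(3, 5) = 3 s.f.
Rounded to 3 significant figures: 119 m.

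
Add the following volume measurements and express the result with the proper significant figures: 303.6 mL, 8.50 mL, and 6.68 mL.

303.6 mL + 8.50 mL + 6.68 mL = 318.78 mL.
Addition/subtraction keeps the fewest decimal places: 303.6 → 1 decimal place, 8.50 → 2 decimal places, 6.68 → 2 decimal places; limit is 1.
Rounded to 1 decimal place: 318.8 mL.

318.8 mL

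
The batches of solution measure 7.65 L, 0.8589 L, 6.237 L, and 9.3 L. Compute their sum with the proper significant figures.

7.65 L + 0.8589 L + 6.237 L + 9.3 L = 24.0459 L.
Addition/subtraction keeps the fewest decimal places: 7.65 → 2 decimal places, 0.8589 → 4 decimal places, 6.237 → 3 decimal places, 9.3 → 1 decimal place; limit is 1.
Rounded to 1 decimal place: 24.0 L.

24.0 L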